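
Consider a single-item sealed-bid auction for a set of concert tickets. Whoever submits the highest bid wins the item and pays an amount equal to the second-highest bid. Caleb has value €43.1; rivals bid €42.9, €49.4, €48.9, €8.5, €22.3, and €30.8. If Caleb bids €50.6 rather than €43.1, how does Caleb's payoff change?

-€6.3

The highest competing bid is €49.4.
Bidding truthfully at €43.1: the top bid is €49.4 (a rival), so Caleb loses. Payoff = €0.0.
Bidding €50.6: Caleb has the top bid, wins, and pays the second-highest bid €49.4. Payoff = €43.1 − €49.4 = -€6.3.
Change = -€6.3 − €0.0 = -€6.3.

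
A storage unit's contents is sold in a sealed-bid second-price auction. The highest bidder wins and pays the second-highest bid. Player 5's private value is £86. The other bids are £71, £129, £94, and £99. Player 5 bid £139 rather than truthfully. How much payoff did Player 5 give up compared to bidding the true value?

Regret: £43.

The highest competing bid is £129.
Bidding truthfully at £86: the top bid is £129 (a rival), so Player 5 loses. Payoff = £0.
Bidding £139: Player 5 has the top bid, wins, and pays the second-highest bid £129. Payoff = £86 − £129 = -£43.
Regret = truthful payoff − actual payoff = £0 − -£43 = £43.
This is the dominant-strategy logic: truthful bidding weakly beats any alternative.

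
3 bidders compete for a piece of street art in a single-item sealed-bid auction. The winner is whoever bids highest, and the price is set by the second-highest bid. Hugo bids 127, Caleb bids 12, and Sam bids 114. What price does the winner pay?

114

Ordered from highest: Hugo 127; Sam 114; Caleb 12.
Hugo has the highest bid, so Hugo wins.
The second-highest bid is 114, so that is what Hugo pays.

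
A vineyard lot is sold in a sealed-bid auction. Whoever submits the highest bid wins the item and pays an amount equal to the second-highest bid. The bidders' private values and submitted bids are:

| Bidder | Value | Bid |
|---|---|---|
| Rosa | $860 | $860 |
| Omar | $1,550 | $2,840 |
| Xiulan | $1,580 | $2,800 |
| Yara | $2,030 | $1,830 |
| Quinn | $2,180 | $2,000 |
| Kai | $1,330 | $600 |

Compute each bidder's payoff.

Sorted high to low: Omar $2,840 > Xiulan $2,800 > Quinn $2,000 > Yara $1,830 > Rosa $860 > Kai $600.
Omar has the top bid and wins; the price is the second-highest bid, $2,800.
Omar's payoff = $1,550 − $2,800 = -$1,250. All other bidders lose, so their payoff is 0.

Rosa $0, Omar -$1,250, Xiulan $0, Yara $0, Quinn $0, Kai $0.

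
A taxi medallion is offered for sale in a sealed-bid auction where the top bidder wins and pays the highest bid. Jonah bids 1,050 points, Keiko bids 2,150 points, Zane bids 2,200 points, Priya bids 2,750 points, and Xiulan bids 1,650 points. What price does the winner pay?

Sorted high to low: Priya 2,750 points, then Zane 2,200 points, then Keiko 2,150 points, then Xiulan 1,650 points, then Jonah 1,050 points.
Priya is the highest bidder, so Priya wins.
Under the first-price rule, the price is the highest bid: 2,750 points.

2,750 points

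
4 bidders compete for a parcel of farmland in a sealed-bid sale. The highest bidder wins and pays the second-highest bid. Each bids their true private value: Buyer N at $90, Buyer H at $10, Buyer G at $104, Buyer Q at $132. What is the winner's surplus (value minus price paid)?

Ordered from highest: Buyer Q $132 > Buyer G $104 > Buyer N $90 > Buyer H $10.
Buyer Q wins with the top bid and pays the second-highest, $104.
Surplus = $132 − $104 = $28.

$28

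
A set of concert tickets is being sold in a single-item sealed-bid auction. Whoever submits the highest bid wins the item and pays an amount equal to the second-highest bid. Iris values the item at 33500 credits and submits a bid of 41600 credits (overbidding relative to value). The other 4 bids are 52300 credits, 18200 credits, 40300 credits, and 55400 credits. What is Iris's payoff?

Highest competing bid: 55400 credits.
Iris's bid 41600 credits is not the highest, so Iris loses, pays nothing, and earns zero payoff.

0 credits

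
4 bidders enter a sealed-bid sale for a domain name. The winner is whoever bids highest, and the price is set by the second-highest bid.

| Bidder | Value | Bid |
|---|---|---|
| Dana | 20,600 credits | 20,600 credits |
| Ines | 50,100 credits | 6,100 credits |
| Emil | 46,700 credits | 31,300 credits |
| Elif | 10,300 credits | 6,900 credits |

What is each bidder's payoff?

Payoffs: Dana 0 credits, Ines 0 credits, Emil 26,100 credits, Elif 0 credits.

Bids in descending order: Emil 31,300 credits > Dana 20,600 credits > Elif 6,900 credits > Ines 6,100 credits.
Emil has the top bid and wins; the price is the second-highest bid, 20,600 credits.
Emil's payoff = 46,700 credits − 20,600 credits = 26,100 credits. All other bidders lose, so their payoff is 0.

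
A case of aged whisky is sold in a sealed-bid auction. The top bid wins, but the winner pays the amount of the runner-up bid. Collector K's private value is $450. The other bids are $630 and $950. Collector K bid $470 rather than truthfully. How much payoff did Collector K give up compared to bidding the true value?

The highest competing bid is $950.
Bidding truthfully at $450: the top bid is $950 (a rival), so Collector K loses. Payoff = $0.
Bidding $470: the top bid is $950 (a rival), so Collector K loses. Payoff = $0.
Regret = truthful payoff − actual payoff = $0 − $0 = $0.
The bid only affects whether you win, not the price — here both bids land on the same side of the top rival bid, so the deviation is payoff-neutral.

Payoff forgone: $0.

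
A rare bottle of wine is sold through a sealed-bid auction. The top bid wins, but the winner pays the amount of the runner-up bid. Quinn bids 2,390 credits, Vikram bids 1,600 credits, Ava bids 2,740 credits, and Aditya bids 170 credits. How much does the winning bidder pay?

Sorted high to low: Ava 2,740 credits > Quinn 2,390 credits > Vikram 1,600 credits > Aditya 170 credits.
Ava has the highest bid, so Ava wins.
The second-highest bid is 2,390 credits, so that is what Ava pays.

The winner pays 2,390 credits.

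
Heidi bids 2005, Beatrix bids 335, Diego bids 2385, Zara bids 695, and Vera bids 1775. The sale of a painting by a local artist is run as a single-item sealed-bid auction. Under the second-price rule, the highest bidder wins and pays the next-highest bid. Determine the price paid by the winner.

The winner pays 2005.

Ordered from highest: Diego 2385 > Heidi 2005 > Vera 1775 > Zara 695 > Beatrix 335.
Diego has the highest bid, so Diego wins.
The second-highest bid is 2005, so that is what Diego pays.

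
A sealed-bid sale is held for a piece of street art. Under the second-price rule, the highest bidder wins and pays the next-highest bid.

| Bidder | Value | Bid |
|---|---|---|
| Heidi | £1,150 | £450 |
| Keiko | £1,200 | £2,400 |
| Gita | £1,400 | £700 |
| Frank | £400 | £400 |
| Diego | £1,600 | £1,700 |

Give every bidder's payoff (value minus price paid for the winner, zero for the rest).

Payoffs: Heidi £0, Keiko -£500, Gita £0, Frank £0, Diego £0.

Ordered from highest: Keiko £2,400 > Diego £1,700 > Gita £700 > Heidi £450 > Frank £400.
Keiko has the top bid and wins; the price is the second-highest bid, £1,700.
Keiko's payoff = £1,200 − £1,700 = -£500. All other bidders lose, so their payoff is 0.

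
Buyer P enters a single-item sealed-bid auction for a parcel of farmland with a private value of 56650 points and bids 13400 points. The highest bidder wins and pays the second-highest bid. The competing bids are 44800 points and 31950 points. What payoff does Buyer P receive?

Payoff = 0 points.

Highest competing bid: 44800 points.
Buyer P's bid 13400 points is not the highest, so Buyer P loses, pays nothing, and earns zero payoff.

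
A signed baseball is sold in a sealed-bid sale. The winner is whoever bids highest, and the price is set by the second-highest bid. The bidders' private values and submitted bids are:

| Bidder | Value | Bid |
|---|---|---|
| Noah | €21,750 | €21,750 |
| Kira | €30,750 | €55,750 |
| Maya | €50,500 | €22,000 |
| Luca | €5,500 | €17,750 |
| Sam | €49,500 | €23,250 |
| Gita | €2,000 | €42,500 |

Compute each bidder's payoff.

Noah €0, Kira -€11,750, Maya €0, Luca €0, Sam €0, Gita €0.

Ordered from highest: Kira €55,750; Gita €42,500; Sam €23,250; Maya €22,000; Noah €21,750; Luca €17,750.
Kira has the top bid and wins; the price is the second-highest bid, €42,500.
Kira's payoff = €30,750 − €42,500 = -€11,750. All other bidders lose, so their payoff is 0.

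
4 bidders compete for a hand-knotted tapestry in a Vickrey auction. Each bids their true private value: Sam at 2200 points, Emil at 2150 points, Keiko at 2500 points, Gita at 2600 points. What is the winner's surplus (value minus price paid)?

Winner's surplus: 100 points.

Sorted high to low: Gita 2600 points, then Keiko 2500 points, then Sam 2200 points, then Emil 2150 points.
Gita wins with the top bid and pays the second-highest, 2500 points.
Surplus = 2600 points − 2500 points = 100 points.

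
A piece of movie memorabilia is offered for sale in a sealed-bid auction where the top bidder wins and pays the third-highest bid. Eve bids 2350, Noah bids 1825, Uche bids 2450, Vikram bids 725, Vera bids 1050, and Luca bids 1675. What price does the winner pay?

Ordered from highest: Uche 2450 > Eve 2350 > Noah 1825 > Luca 1675 > Vera 1050 > Vikram 725.
Uche is the highest bidder, so Uche wins.
Under the third-price rule, the price is the third-highest bid: 1825.

1825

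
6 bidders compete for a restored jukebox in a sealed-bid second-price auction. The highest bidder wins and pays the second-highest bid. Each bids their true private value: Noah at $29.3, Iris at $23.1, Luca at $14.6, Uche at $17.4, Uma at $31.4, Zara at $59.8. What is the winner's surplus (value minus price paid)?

Winner's surplus: $28.4.

Ranking the bids: Zara $59.8; Uma $31.4; Noah $29.3; Iris $23.1; Uche $17.4; Luca $14.6.
Zara wins with the top bid and pays the second-highest, $31.4.
Surplus = $59.8 − $31.4 = $28.4.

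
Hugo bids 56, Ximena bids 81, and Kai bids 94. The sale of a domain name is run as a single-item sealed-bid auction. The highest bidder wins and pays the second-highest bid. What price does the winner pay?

Price paid: 81.

Sorted high to low: Kai 94 > Ximena 81 > Hugo 56.
Kai has the highest bid, so Kai wins.
The second-highest bid is 81, so that is what Kai pays.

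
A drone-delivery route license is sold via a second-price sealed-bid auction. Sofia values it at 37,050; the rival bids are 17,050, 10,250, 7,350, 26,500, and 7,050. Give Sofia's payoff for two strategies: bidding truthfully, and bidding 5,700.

(a) 10,550  (b) 0

The highest competing bid is 26,500.
Bidding truthfully at 37,050: Sofia has the top bid, wins, and pays the second-highest bid 26,500. Payoff = 37,050 − 26,500 = 10,550.
Bidding 5,700: the top bid is 26,500 (a rival), so Sofia loses. Payoff = 0.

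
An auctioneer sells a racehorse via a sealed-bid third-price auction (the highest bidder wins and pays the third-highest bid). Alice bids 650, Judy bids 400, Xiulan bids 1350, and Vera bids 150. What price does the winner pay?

The winner pays 400.

Sorted high to low: Xiulan 1350; Alice 650; Judy 400; Vera 150.
Xiulan is the highest bidder, so Xiulan wins.
Under the third-price rule, the price is the third-highest bid: 400.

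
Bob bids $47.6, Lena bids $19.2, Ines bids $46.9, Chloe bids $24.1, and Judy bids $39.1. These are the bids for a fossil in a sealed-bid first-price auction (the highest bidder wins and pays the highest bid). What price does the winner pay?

Ordered from highest: Bob $47.6, then Ines $46.9, then Judy $39.1, then Chloe $24.1, then Lena $19.2.
Bob is the highest bidder, so Bob wins.
Under the first-price rule, the price is the highest bid: $47.6.

Price paid: $47.6.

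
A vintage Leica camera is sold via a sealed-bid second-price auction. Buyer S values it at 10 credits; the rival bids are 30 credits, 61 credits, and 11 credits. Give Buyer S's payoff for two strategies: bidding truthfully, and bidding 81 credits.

(a) 0 credits  (b) -51 credits

The highest competing bid is 61 credits.
Bidding truthfully at 10 credits: the top bid is 61 credits (a rival), so Buyer S loses. Payoff = 0 credits.
Bidding 81 credits: Buyer S has the top bid, wins, and pays the second-highest bid 61 credits. Payoff = 10 credits − 61 credits = -51 credits.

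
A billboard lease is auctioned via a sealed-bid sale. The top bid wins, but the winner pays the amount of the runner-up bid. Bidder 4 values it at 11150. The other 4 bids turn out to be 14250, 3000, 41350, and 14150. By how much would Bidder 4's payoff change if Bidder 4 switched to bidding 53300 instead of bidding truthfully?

The highest competing bid is 41350.
Bidding truthfully at 11150: the top bid is 41350 (a rival), so Bidder 4 loses. Payoff = 0.
Bidding 53300: Bidder 4 has the top bid, wins, and pays the second-highest bid 41350. Payoff = 11150 − 41350 = -30200.
Change = -30200 − 0 = -30200.
Deviating from a truthful bid can only lose payoff in a second-price auction — never gain.

Change in payoff: -30200.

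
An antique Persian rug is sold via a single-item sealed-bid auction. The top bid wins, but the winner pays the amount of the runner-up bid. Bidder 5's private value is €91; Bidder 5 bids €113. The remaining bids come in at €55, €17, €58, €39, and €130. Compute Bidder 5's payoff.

€0

Highest competing bid: €130.
Bidder 5's bid €113 is not the highest, so Bidder 5 loses, pays nothing, and earns zero payoff.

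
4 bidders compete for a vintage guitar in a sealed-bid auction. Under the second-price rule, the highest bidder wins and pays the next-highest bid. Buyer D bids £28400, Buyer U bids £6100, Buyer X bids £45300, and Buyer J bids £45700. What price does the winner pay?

Ordered from highest: Buyer J £45700 > Buyer X £45300 > Buyer D £28400 > Buyer U £6100.
Buyer J has the highest bid, so Buyer J wins.
The second-highest bid is £45300, so that is what Buyer J pays.

£45300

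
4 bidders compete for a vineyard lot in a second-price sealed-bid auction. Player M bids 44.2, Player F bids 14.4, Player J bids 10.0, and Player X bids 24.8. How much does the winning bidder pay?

Ordered from highest: Player M 44.2; Player X 24.8; Player F 14.4; Player J 10.0.
Player M has the highest bid, so Player M wins.
The second-highest bid is 24.8, so that is what Player M pays.

24.8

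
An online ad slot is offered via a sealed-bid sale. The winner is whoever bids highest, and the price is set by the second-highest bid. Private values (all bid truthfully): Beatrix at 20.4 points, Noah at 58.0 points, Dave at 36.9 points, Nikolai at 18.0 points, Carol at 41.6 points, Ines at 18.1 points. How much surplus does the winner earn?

16.4 points

Sorted high to low: Noah 58.0 points, then Carol 41.6 points, then Dave 36.9 points, then Beatrix 20.4 points, then Ines 18.1 points, then Nikolai 18.0 points.
Noah wins with the top bid and pays the second-highest, 41.6 points.
Surplus = 58.0 points − 41.6 points = 16.4 points.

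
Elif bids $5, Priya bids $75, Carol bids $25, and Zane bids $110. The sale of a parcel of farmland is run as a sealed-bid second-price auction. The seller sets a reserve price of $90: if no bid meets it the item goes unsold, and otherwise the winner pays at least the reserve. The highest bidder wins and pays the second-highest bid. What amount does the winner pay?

Sorted high to low: Zane $110; Priya $75; Carol $25; Elif $5.
Zane has the highest bid, so Zane wins.
The second-highest bid is $75, but the reserve $90 is higher, so the price is the reserve.

The winner pays $90.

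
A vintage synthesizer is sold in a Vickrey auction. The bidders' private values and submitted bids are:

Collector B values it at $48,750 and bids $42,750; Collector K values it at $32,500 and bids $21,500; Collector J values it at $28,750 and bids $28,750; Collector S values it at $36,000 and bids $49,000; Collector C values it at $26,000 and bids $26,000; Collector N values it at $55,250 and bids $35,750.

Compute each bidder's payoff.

Sorted high to low: Collector S $49,000, then Collector B $42,750, then Collector N $35,750, then Collector J $28,750, then Collector C $26,000, then Collector K $21,500.
Collector S has the top bid and wins; the price is the second-highest bid, $42,750.
Collector S's payoff = $36,000 − $42,750 = -$6,750. All other bidders lose, so their payoff is 0.

Collector B $0, Collector K $0, Collector J $0, Collector S -$6,750, Collector C $0, Collector N $0.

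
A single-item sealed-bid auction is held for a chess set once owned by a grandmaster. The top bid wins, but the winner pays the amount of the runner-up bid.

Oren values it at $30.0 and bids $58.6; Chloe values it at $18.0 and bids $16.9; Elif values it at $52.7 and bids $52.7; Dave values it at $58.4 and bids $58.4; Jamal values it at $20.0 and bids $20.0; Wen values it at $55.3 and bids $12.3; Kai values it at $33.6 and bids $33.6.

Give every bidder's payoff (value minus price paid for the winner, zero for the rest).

Ranking the bids: Oren $58.6 > Dave $58.4 > Elif $52.7 > Kai $33.6 > Jamal $20.0 > Chloe $16.9 > Wen $12.3.
Oren has the top bid and wins; the price is the second-highest bid, $58.4.
Oren's payoff = $30.0 − $58.4 = -$28.4. All other bidders lose, so their payoff is 0.

Payoffs: Oren -$28.4, Chloe $0.0, Elif $0.0, Dave $0.0, Jamal $0.0, Wen $0.0, Kai $0.0.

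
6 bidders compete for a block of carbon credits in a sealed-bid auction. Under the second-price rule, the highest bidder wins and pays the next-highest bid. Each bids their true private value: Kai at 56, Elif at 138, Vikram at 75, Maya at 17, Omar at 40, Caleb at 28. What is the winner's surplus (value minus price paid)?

Sorted high to low: Elif 138; Vikram 75; Kai 56; Omar 40; Caleb 28; Maya 17.
Elif wins with the top bid and pays the second-highest, 75.
Surplus = 138 − 75 = 63.

63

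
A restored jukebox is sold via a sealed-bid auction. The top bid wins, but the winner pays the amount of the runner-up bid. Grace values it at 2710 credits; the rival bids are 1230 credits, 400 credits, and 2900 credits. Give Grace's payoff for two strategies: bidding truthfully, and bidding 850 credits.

The highest competing bid is 2900 credits.
Bidding truthfully at 2710 credits: the top bid is 2900 credits (a rival), so Grace loses. Payoff = 0 credits.
Bidding 850 credits: the top bid is 2900 credits (a rival), so Grace loses. Payoff = 0 credits.
The bid only affects whether you win, not the price — here both bids land on the same side of the top rival bid, so the deviation is payoff-neutral.

(a) 0 credits  (b) 0 credits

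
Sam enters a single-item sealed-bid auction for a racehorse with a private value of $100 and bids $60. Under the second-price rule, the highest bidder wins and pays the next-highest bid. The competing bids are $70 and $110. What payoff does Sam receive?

Highest competing bid: $110.
Sam's bid $60 is not the highest, so Sam loses, pays nothing, and earns zero payoff.

Payoff = $0.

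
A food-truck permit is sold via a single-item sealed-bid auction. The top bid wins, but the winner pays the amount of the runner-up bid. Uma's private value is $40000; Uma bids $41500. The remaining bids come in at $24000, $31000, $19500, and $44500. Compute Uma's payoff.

Highest competing bid: $44500.
Uma's bid $41500 is not the highest, so Uma loses, pays nothing, and earns zero payoff.

Uma's payoff: $0.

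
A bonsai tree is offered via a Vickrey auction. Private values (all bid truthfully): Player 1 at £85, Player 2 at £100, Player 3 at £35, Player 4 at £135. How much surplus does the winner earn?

Surplus = £35.

Ordered from highest: Player 4 £135; Player 2 £100; Player 1 £85; Player 3 £35.
Player 4 wins with the top bid and pays the second-highest, £100.
Surplus = £135 − £100 = £35.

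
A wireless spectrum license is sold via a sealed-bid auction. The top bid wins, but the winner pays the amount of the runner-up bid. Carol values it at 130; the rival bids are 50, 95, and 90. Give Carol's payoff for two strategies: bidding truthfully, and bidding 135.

(a) 35  (b) 35

The highest competing bid is 95.
Bidding truthfully at 130: Carol has the top bid, wins, and pays the second-highest bid 95. Payoff = 130 − 95 = 35.
Bidding 135: Carol has the top bid, wins, and pays the second-highest bid 95. Payoff = 130 − 95 = 35.
The bid only affects whether you win, not the price — here both bids land on the same side of the top rival bid, so the deviation is payoff-neutral.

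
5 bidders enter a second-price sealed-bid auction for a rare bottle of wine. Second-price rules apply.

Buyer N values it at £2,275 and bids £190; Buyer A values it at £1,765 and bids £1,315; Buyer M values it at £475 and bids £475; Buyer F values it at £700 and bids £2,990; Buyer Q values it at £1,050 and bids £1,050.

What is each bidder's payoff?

Payoffs: Buyer N £0, Buyer A £0, Buyer M £0, Buyer F -£615, Buyer Q £0.

Ordered from highest: Buyer F £2,990 > Buyer A £1,315 > Buyer Q £1,050 > Buyer M £475 > Buyer N £190.
Buyer F has the top bid and wins; the price is the second-highest bid, £1,315.
Buyer F's payoff = £700 − £1,315 = -£615. All other bidders lose, so their payoff is 0.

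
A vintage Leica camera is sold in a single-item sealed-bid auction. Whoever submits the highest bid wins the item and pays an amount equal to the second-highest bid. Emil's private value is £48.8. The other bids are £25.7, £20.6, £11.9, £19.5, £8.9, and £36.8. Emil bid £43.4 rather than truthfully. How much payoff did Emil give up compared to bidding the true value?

Regret: £0.0.

The highest competing bid is £36.8.
Bidding truthfully at £48.8: Emil has the top bid, wins, and pays the second-highest bid £36.8. Payoff = £48.8 − £36.8 = £12.0.
Bidding £43.4: Emil has the top bid, wins, and pays the second-highest bid £36.8. Payoff = £48.8 − £36.8 = £12.0.
Regret = truthful payoff − actual payoff = £12.0 − £12.0 = £0.0.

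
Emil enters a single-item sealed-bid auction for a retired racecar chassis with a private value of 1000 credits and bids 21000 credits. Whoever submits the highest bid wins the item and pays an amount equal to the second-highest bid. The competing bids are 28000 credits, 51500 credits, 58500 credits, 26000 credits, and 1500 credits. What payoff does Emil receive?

Highest competing bid: 58500 credits.
Emil's bid 21000 credits is not the highest, so Emil loses, pays nothing, and earns zero payoff.

Emil's payoff: 0 credits.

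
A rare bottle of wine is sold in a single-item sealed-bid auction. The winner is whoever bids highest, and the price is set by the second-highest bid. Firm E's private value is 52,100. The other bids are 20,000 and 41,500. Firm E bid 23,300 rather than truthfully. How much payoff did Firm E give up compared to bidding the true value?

The highest competing bid is 41,500.
Bidding truthfully at 52,100: Firm E has the top bid, wins, and pays the second-highest bid 41,500. Payoff = 52,100 − 41,500 = 10,600.
Bidding 23,300: the top bid is 41,500 (a rival), so Firm E loses. Payoff = 0.
Regret = truthful payoff − actual payoff = 10,600 − 0 = 10,600.
This is the dominant-strategy logic: truthful bidding weakly beats any alternative.

Regret: 10,600.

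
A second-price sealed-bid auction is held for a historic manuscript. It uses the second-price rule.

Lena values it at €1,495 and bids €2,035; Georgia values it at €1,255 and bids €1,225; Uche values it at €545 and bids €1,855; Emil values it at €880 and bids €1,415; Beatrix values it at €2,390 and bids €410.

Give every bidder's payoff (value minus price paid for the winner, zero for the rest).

Payoffs: Lena -€360, Georgia €0, Uche €0, Emil €0, Beatrix €0.

Sorted high to low: Lena €2,035 > Uche €1,855 > Emil €1,415 > Georgia €1,225 > Beatrix €410.
Lena has the top bid and wins; the price is the second-highest bid, €1,855.
Lena's payoff = €1,495 − €1,855 = -€360. All other bidders lose, so their payoff is 0.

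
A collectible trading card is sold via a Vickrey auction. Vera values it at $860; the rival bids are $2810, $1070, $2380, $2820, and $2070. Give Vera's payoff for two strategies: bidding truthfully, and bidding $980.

(a) $0  (b) $0

The highest competing bid is $2820.
Bidding truthfully at $860: the top bid is $2820 (a rival), so Vera loses. Payoff = $0.
Bidding $980: the top bid is $2820 (a rival), so Vera loses. Payoff = $0.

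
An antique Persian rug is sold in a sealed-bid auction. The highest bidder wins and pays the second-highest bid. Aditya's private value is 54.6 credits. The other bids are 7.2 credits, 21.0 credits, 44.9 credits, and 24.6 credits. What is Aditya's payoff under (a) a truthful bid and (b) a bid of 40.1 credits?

The highest competing bid is 44.9 credits.
Bidding truthfully at 54.6 credits: Aditya has the top bid, wins, and pays the second-highest bid 44.9 credits. Payoff = 54.6 credits − 44.9 credits = 9.7 credits.
Bidding 40.1 credits: the top bid is 44.9 credits (a rival), so Aditya loses. Payoff = 0.0 credits.

(a) 9.7 credits  (b) 0.0 credits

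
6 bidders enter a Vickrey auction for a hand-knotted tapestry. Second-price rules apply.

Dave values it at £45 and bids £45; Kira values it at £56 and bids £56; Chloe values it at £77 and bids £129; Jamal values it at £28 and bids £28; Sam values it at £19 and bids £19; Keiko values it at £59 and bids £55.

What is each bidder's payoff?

Dave £0, Kira £0, Chloe £21, Jamal £0, Sam £0, Keiko £0.

Ranking the bids: Chloe £129, then Kira £56, then Keiko £55, then Dave £45, then Jamal £28, then Sam £19.
Chloe has the top bid and wins; the price is the second-highest bid, £56.
Chloe's payoff = £77 − £56 = £21. All other bidders lose, so their payoff is 0.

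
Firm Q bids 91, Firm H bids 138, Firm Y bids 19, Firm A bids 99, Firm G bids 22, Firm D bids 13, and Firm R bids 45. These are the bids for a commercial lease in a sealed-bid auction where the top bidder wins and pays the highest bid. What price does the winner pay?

Price paid: 138.

Ordered from highest: Firm H 138 > Firm A 99 > Firm Q 91 > Firm R 45 > Firm G 22 > Firm Y 19 > Firm D 13.
Firm H is the highest bidder, so Firm H wins.
Under the first-price rule, the price is the highest bid: 138.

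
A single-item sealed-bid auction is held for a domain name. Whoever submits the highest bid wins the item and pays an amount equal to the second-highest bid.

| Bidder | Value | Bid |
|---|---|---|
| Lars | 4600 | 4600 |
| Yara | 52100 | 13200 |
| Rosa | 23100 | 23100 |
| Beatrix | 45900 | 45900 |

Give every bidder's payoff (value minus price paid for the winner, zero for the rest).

Lars 0, Yara 0, Rosa 0, Beatrix 22800.

Ranking the bids: Beatrix 45900; Rosa 23100; Yara 13200; Lars 4600.
Beatrix has the top bid and wins; the price is the second-highest bid, 23100.
Beatrix's payoff = 45900 − 23100 = 22800. All other bidders lose, so their payoff is 0.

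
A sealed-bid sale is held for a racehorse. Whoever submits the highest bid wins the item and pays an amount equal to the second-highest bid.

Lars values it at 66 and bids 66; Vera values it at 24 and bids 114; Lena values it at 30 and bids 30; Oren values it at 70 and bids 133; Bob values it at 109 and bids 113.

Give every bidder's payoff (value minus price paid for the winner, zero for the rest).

Sorted high to low: Oren 133; Vera 114; Bob 113; Lars 66; Lena 30.
Oren has the top bid and wins; the price is the second-highest bid, 114.
Oren's payoff = 70 − 114 = -44. All other bidders lose, so their payoff is 0.

Payoffs: Lars 0, Vera 0, Lena 0, Oren -44, Bob 0.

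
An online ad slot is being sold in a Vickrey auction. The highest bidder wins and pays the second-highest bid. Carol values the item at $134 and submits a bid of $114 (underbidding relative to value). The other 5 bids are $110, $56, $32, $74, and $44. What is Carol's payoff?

Carol's payoff: $24.

Highest competing bid: $110.
Carol's bid $114 is the highest overall, so Carol wins and pays the second-highest bid, $110.
Payoff = value − price = $134 − $110 = $24.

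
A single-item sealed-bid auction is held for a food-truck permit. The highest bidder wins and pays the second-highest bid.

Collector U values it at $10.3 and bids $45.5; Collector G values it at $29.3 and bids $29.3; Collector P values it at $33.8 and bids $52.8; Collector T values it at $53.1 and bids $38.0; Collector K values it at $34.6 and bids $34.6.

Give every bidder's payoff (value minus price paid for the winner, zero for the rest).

Payoffs: Collector U $0.0, Collector G $0.0, Collector P -$11.7, Collector T $0.0, Collector K $0.0.

Bids in descending order: Collector P $52.8 > Collector U $45.5 > Collector T $38.0 > Collector K $34.6 > Collector G $29.3.
Collector P has the top bid and wins; the price is the second-highest bid, $45.5.
Collector P's payoff = $33.8 − $45.5 = -$11.7. All other bidders lose, so their payoff is 0.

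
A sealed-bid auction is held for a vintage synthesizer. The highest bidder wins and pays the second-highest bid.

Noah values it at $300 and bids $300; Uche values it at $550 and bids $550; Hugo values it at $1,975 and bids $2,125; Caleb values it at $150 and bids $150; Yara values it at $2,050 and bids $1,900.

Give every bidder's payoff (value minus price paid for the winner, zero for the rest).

Ranking the bids: Hugo $2,125 > Yara $1,900 > Uche $550 > Noah $300 > Caleb $150.
Hugo has the top bid and wins; the price is the second-highest bid, $1,900.
Hugo's payoff = $1,975 − $1,900 = $75. All other bidders lose, so their payoff is 0.

Noah $0, Uche $0, Hugo $75, Caleb $0, Yara $0.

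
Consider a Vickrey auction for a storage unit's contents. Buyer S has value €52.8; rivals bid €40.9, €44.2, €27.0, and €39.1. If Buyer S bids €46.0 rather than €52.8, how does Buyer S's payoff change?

The highest competing bid is €44.2.
Bidding truthfully at €52.8: Buyer S has the top bid, wins, and pays the second-highest bid €44.2. Payoff = €52.8 − €44.2 = €8.6.
Bidding €46.0: Buyer S has the top bid, wins, and pays the second-highest bid €44.2. Payoff = €52.8 − €44.2 = €8.6.
Change = €8.6 − €8.6 = €0.0.

Payoff change: €0.0.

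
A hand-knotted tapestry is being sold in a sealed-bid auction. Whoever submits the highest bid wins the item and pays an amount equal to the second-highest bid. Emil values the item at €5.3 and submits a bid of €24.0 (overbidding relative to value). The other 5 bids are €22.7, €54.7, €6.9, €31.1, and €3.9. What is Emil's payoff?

Highest competing bid: €54.7.
Emil's bid €24.0 is not the highest, so Emil loses, pays nothing, and earns zero payoff.

Payoff = €0.0.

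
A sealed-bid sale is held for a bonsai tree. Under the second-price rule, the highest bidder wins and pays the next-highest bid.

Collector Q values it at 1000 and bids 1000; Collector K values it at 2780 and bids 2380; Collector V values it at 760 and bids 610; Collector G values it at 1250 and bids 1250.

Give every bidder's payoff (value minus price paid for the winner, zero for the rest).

Collector Q 0, Collector K 1530, Collector V 0, Collector G 0.

Ordered from highest: Collector K 2380; Collector G 1250; Collector Q 1000; Collector V 610.
Collector K has the top bid and wins; the price is the second-highest bid, 1250.
Collector K's payoff = 2780 − 1250 = 1530. All other bidders lose, so their payoff is 0.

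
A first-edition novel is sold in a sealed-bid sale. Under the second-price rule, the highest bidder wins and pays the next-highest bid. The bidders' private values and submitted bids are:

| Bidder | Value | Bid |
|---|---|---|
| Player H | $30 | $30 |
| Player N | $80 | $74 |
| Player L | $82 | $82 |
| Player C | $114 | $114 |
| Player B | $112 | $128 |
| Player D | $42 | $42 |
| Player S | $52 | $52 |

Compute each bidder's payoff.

Payoffs: Player H $0, Player N $0, Player L $0, Player C $0, Player B -$2, Player D $0, Player S $0.

Bids in descending order: Player B $128 > Player C $114 > Player L $82 > Player N $74 > Player S $52 > Player D $42 > Player H $30.
Player B has the top bid and wins; the price is the second-highest bid, $114.
Player B's payoff = $112 − $114 = -$2. All other bidders lose, so their payoff is 0.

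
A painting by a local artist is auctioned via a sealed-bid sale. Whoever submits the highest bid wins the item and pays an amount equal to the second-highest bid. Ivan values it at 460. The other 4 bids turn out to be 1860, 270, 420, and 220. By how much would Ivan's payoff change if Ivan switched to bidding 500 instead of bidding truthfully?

Payoff change: 0.

The highest competing bid is 1860.
Bidding truthfully at 460: the top bid is 1860 (a rival), so Ivan loses. Payoff = 0.
Bidding 500: the top bid is 1860 (a rival), so Ivan loses. Payoff = 0.
Change = 0 − 0 = 0.
The bid only affects whether you win, not the price — here both bids land on the same side of the top rival bid, so the deviation is payoff-neutral.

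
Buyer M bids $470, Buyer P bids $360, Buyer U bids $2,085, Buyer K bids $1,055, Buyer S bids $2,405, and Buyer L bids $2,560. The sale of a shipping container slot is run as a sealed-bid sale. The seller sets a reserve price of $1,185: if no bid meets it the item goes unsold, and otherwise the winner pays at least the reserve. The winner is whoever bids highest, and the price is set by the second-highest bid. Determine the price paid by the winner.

Ordered from highest: Buyer L $2,560 > Buyer S $2,405 > Buyer U $2,085 > Buyer K $1,055 > Buyer M $470 > Buyer P $360.
Buyer L has the highest bid, so Buyer L wins.
The second-highest bid is $2,405, which exceeds the reserve, so that sets the price.

Price paid: $2,405.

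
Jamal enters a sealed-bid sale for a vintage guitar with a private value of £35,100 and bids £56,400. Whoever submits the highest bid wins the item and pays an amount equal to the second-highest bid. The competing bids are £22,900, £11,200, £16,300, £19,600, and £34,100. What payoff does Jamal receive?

Highest competing bid: £34,100.
Jamal's bid £56,400 is the highest overall, so Jamal wins and pays the second-highest bid, £34,100.
Payoff = value − price = £35,100 − £34,100 = £1,000.

£1,000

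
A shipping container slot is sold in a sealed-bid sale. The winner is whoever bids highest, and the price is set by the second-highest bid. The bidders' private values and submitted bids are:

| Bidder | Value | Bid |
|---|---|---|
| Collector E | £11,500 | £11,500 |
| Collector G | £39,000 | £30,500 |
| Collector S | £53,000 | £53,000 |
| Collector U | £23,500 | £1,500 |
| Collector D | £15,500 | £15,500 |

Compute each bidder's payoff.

Ranking the bids: Collector S £53,000 > Collector G £30,500 > Collector D £15,500 > Collector E £11,500 > Collector U £1,500.
Collector S has the top bid and wins; the price is the second-highest bid, £30,500.
Collector S's payoff = £53,000 − £30,500 = £22,500. All other bidders lose, so their payoff is 0.

Payoffs: Collector E £0, Collector G £0, Collector S £22,500, Collector U £0, Collector D £0.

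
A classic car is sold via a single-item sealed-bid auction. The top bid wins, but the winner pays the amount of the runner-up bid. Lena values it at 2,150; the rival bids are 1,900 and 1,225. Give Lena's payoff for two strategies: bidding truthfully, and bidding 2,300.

The highest competing bid is 1,900.
Bidding truthfully at 2,150: Lena has the top bid, wins, and pays the second-highest bid 1,900. Payoff = 2,150 − 1,900 = 250.
Bidding 2,300: Lena has the top bid, wins, and pays the second-highest bid 1,900. Payoff = 2,150 − 1,900 = 250.

Truthful: 250; alternative: 250.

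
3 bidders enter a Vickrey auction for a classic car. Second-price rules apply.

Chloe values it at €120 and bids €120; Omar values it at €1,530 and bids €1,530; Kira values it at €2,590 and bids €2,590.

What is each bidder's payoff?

Chloe €0, Omar €0, Kira €1,060.

Ordered from highest: Kira €2,590, then Omar €1,530, then Chloe €120.
Kira has the top bid and wins; the price is the second-highest bid, €1,530.
Kira's payoff = €2,590 − €1,530 = €1,060. All other bidders lose, so their payoff is 0.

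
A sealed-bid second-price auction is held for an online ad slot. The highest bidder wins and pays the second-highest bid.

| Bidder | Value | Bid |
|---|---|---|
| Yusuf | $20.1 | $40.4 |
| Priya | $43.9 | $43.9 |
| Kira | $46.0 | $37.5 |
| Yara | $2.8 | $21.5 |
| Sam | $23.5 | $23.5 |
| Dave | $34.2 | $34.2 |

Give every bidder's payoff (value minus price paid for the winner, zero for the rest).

Payoffs: Yusuf $0.0, Priya $3.5, Kira $0.0, Yara $0.0, Sam $0.0, Dave $0.0.

Sorted high to low: Priya $43.9; Yusuf $40.4; Kira $37.5; Dave $34.2; Sam $23.5; Yara $21.5.
Priya has the top bid and wins; the price is the second-highest bid, $40.4.
Priya's payoff = $43.9 − $40.4 = $3.5. All other bidders lose, so their payoff is 0.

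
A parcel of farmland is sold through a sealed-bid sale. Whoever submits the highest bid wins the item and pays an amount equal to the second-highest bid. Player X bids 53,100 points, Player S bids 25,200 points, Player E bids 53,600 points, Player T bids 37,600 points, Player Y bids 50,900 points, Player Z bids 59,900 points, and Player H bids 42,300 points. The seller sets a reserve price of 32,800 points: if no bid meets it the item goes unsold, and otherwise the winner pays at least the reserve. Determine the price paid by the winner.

Price paid: 53,600 points.

Sorted high to low: Player Z 59,900 points; Player E 53,600 points; Player X 53,100 points; Player Y 50,900 points; Player H 42,300 points; Player T 37,600 points; Player S 25,200 points.
Player Z has the highest bid, so Player Z wins.
The second-highest bid is 53,600 points, which exceeds the reserve, so that sets the price.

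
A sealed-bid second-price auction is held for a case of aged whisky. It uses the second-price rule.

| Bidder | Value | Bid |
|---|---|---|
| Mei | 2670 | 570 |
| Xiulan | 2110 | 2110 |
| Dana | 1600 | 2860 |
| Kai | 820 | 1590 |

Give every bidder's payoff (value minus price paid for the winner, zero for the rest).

Sorted high to low: Dana 2860; Xiulan 2110; Kai 1590; Mei 570.
Dana has the top bid and wins; the price is the second-highest bid, 2110.
Dana's payoff = 1600 − 2110 = -510. All other bidders lose, so their payoff is 0.

Mei 0, Xiulan 0, Dana -510, Kai 0.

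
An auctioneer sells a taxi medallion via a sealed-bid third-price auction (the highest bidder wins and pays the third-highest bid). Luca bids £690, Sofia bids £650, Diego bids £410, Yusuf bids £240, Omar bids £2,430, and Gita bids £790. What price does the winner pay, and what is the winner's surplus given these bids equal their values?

Bids in descending order: Omar £2,430; Gita £790; Luca £690; Sofia £650; Diego £410; Yusuf £240.
Omar is the highest bidder, so Omar wins.
Under the third-price rule, the price is the third-highest bid: £690.
Surplus = £2,430 − £690 = £1,740.

Price £690; surplus £1,740.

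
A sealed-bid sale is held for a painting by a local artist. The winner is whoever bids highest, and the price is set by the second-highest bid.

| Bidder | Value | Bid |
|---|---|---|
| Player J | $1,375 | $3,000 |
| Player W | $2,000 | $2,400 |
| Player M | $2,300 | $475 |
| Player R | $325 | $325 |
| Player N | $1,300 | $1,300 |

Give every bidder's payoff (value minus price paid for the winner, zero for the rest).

Payoffs: Player J -$1,025, Player W $0, Player M $0, Player R $0, Player N $0.

Bids in descending order: Player J $3,000; Player W $2,400; Player N $1,300; Player M $475; Player R $325.
Player J has the top bid and wins; the price is the second-highest bid, $2,400.
Player J's payoff = $1,375 − $2,400 = -$1,025. All other bidders lose, so their payoff is 0.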